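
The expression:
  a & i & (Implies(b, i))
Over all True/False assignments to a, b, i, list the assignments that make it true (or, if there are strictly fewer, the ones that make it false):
is true only for:
  a=True, b=False, i=True;
  a=True, b=True, i=True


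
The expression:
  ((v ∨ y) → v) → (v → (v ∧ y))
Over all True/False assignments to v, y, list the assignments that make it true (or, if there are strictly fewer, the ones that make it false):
is false only for:
  v=True, y=False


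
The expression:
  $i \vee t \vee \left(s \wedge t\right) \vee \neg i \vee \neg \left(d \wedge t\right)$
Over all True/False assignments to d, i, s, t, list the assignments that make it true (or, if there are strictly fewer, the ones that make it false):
is always true.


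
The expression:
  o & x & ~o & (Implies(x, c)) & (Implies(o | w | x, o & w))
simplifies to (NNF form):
False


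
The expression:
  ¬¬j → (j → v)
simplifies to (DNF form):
v ∨ ¬j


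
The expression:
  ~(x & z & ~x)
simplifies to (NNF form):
True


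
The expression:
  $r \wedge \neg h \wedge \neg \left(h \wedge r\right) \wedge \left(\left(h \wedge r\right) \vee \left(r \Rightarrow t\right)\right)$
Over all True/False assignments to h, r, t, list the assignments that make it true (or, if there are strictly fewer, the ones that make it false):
is true only for:
  h=False, r=True, t=True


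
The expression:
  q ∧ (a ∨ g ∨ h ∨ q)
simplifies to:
q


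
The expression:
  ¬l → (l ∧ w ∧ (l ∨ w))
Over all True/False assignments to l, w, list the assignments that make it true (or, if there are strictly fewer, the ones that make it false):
is true only for:
  l=True, w=False;
  l=True, w=True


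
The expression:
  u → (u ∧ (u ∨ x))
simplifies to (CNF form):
True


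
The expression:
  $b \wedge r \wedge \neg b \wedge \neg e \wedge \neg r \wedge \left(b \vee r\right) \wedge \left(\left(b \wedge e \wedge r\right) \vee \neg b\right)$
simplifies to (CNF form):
$\text{False}$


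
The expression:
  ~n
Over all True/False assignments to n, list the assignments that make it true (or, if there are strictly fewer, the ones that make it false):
is true only for:
  n=False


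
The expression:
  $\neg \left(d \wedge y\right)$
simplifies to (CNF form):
$\neg d \vee \neg y$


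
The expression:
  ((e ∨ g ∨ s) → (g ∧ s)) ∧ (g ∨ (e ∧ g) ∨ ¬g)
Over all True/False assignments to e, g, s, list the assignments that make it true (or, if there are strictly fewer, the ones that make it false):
is true only for:
  e=False, g=False, s=False;
  e=False, g=True, s=True;
  e=True, g=True, s=True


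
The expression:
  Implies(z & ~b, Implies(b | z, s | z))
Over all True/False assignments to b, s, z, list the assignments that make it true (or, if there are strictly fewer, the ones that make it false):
is always true.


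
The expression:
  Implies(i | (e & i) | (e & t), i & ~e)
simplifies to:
~e | (~i & ~t)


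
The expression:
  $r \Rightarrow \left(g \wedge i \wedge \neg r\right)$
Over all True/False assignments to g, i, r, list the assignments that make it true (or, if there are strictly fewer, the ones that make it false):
is true only for:
  g=False, i=False, r=False;
  g=False, i=True, r=False;
  g=True, i=False, r=False;
  g=True, i=True, r=False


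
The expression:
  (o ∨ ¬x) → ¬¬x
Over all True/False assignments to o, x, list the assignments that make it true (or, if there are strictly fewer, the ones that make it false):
is true only for:
  o=False, x=True;
  o=True, x=True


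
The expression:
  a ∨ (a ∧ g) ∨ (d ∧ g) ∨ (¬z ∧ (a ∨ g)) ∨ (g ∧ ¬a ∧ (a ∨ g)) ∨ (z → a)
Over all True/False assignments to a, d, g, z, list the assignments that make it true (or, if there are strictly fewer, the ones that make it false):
is false only for:
  a=False, d=False, g=False, z=True;
  a=False, d=True, g=False, z=True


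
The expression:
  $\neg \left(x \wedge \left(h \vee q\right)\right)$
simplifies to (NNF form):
$\left(\neg h \wedge \neg q\right) \vee \neg x$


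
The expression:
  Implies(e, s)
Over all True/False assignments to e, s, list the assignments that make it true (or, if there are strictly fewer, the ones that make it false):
is false only for:
  e=True, s=False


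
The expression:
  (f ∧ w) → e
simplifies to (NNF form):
e ∨ ¬f ∨ ¬w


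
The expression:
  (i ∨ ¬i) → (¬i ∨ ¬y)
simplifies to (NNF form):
¬i ∨ ¬y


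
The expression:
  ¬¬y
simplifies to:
y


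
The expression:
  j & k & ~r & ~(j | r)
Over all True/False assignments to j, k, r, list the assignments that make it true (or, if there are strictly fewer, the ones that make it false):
is never true.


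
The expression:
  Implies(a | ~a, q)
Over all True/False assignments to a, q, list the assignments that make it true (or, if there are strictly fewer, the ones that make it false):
is true only for:
  a=False, q=True;
  a=True, q=True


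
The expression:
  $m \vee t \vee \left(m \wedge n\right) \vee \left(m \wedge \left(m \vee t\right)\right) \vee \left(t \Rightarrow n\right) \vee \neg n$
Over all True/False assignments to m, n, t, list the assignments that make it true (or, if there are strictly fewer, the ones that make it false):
is always true.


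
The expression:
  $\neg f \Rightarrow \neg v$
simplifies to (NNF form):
$f \vee \neg v$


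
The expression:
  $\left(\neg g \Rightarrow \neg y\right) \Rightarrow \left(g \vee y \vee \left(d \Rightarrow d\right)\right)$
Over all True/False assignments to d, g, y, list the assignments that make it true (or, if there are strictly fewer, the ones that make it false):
is always true.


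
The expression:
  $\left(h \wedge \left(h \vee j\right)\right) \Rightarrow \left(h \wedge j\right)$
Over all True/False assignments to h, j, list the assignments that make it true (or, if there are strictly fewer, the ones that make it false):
is false only for:
  h=True, j=False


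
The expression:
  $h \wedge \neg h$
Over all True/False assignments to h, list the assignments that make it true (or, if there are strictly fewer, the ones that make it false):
is never true.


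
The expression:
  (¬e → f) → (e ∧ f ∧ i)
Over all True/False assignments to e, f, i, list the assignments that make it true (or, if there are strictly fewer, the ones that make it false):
is true only for:
  e=False, f=False, i=False;
  e=False, f=False, i=True;
  e=True, f=True, i=True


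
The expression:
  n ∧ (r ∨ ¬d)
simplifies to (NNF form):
n ∧ (r ∨ ¬d)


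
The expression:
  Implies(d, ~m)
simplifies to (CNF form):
~d | ~m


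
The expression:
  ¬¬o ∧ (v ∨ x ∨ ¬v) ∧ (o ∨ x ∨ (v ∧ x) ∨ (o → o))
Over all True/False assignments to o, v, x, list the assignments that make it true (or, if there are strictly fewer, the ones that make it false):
is true only for:
  o=True, v=False, x=False;
  o=True, v=False, x=True;
  o=True, v=True, x=False;
  o=True, v=True, x=True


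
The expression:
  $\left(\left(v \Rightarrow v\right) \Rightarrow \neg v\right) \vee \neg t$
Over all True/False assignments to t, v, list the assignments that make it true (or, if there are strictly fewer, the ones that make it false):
is false only for:
  t=True, v=True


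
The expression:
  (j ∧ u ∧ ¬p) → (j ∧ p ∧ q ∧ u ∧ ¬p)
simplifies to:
p ∨ ¬j ∨ ¬u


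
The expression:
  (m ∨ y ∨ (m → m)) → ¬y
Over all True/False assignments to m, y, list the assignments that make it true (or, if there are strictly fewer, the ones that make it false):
is true only for:
  m=False, y=False;
  m=True, y=False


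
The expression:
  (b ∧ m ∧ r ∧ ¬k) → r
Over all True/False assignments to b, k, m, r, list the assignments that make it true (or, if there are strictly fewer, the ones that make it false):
is always true.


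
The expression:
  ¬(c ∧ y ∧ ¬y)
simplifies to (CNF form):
True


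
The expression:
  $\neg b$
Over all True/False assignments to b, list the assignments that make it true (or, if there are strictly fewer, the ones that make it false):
is true only for:
  b=False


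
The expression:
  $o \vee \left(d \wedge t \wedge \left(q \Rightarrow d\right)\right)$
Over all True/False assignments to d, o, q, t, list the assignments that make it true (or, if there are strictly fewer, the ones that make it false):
is false only for:
  d=False, o=False, q=False, t=False;
  d=False, o=False, q=False, t=True;
  d=False, o=False, q=True, t=False;
  d=False, o=False, q=True, t=True;
  d=True, o=False, q=False, t=False;
  d=True, o=False, q=True, t=False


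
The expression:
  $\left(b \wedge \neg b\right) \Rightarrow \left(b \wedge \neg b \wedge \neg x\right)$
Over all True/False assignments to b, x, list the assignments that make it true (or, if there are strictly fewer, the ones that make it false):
is always true.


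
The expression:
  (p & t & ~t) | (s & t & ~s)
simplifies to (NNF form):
False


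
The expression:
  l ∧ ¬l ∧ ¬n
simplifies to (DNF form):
False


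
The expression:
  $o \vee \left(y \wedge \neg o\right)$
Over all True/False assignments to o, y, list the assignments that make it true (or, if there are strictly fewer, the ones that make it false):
is false only for:
  o=False, y=False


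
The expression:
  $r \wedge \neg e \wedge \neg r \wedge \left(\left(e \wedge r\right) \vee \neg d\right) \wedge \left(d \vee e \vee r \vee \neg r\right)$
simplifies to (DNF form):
$\text{False}$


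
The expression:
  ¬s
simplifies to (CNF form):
¬s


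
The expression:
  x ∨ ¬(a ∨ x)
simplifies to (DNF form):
x ∨ ¬a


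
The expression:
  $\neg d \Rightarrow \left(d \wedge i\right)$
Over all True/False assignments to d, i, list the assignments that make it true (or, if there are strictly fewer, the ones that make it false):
is true only for:
  d=True, i=False;
  d=True, i=True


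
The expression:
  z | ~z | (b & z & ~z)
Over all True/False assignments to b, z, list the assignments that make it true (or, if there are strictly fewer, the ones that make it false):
is always true.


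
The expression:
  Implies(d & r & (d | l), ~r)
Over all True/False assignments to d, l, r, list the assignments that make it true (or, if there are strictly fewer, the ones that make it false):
is false only for:
  d=True, l=False, r=True;
  d=True, l=True, r=True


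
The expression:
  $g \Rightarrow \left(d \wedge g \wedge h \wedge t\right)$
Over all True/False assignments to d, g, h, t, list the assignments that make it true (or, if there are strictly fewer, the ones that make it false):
is false only for:
  d=False, g=True, h=False, t=False;
  d=False, g=True, h=False, t=True;
  d=False, g=True, h=True, t=False;
  d=False, g=True, h=True, t=True;
  d=True, g=True, h=False, t=False;
  d=True, g=True, h=False, t=True;
  d=True, g=True, h=True, t=False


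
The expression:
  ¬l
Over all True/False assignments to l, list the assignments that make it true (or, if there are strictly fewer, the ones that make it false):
is true only for:
  l=False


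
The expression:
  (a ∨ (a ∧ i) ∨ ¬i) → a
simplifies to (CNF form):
a ∨ i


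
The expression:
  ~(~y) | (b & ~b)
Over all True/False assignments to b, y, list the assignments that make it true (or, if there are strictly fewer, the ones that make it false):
is true only for:
  b=False, y=True;
  b=True, y=True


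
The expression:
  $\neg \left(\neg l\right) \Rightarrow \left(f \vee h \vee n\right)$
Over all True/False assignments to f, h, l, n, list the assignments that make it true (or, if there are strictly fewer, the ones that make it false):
is false only for:
  f=False, h=False, l=True, n=False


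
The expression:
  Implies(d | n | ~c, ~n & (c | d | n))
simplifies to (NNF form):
~n & (c | d)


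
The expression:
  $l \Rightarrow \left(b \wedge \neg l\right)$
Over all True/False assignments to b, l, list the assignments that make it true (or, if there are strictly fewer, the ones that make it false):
is true only for:
  b=False, l=False;
  b=True, l=False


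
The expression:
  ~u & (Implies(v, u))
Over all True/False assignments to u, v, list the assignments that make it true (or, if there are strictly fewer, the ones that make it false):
is true only for:
  u=False, v=False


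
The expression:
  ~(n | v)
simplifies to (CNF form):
~n & ~v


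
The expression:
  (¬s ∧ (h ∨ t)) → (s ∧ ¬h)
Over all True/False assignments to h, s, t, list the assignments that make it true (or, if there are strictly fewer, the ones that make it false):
is false only for:
  h=False, s=False, t=True;
  h=True, s=False, t=False;
  h=True, s=False, t=True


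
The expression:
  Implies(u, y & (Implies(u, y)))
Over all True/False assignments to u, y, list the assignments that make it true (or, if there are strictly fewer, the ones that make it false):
is false only for:
  u=True, y=False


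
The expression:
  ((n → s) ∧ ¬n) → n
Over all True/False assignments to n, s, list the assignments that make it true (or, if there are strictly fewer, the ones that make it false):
is true only for:
  n=True, s=False;
  n=True, s=True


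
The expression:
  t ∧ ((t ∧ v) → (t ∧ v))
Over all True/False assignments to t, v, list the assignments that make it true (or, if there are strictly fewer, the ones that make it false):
is true only for:
  t=True, v=False;
  t=True, v=True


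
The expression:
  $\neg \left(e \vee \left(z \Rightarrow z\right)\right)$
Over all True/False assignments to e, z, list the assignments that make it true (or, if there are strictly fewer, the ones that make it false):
is never true.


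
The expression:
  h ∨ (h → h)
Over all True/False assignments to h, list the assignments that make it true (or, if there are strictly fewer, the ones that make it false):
is always true.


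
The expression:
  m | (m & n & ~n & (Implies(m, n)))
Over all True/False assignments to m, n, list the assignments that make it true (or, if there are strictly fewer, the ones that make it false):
is true only for:
  m=True, n=False;
  m=True, n=True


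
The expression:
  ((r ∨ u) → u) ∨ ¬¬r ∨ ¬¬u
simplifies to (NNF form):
True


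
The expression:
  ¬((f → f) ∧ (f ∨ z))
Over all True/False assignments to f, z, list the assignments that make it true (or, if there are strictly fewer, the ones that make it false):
is true only for:
  f=False, z=False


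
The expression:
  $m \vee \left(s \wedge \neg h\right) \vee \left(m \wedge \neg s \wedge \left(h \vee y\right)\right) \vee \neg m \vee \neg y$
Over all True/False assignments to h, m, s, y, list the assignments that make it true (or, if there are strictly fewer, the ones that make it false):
is always true.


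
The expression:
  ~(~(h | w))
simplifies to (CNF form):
h | w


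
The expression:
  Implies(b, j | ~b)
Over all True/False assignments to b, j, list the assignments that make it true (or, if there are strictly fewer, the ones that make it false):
is false only for:
  b=True, j=False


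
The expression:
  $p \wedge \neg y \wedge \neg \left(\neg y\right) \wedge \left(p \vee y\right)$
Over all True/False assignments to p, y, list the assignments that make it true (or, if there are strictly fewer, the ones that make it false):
is never true.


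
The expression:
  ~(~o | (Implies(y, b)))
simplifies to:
o & y & ~b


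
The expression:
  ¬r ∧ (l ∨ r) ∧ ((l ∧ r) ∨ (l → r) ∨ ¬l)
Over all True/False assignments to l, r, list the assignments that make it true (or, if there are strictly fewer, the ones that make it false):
is never true.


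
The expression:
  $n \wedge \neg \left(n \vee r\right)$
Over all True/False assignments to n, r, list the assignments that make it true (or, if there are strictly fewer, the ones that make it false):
is never true.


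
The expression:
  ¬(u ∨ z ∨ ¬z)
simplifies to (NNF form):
False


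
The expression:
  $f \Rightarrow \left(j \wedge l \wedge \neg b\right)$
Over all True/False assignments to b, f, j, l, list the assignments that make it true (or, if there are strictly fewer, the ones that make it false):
is false only for:
  b=False, f=True, j=False, l=False;
  b=False, f=True, j=False, l=True;
  b=False, f=True, j=True, l=False;
  b=True, f=True, j=False, l=False;
  b=True, f=True, j=False, l=True;
  b=True, f=True, j=True, l=False;
  b=True, f=True, j=True, l=True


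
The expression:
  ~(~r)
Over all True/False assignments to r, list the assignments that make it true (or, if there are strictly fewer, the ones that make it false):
is true only for:
  r=True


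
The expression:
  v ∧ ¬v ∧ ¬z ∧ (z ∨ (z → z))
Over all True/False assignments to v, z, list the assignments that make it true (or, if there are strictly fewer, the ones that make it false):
is never true.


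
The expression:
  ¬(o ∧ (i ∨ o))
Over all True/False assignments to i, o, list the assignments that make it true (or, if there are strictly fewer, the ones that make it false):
is true only for:
  i=False, o=False;
  i=True, o=False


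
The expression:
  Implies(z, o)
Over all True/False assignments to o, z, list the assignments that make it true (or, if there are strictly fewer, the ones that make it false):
is false only for:
  o=False, z=True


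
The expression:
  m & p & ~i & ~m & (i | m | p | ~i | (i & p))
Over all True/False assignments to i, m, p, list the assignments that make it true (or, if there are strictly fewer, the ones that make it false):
is never true.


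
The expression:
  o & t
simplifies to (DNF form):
o & t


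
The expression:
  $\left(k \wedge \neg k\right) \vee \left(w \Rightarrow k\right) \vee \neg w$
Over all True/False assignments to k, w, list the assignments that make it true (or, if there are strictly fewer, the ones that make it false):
is false only for:
  k=False, w=True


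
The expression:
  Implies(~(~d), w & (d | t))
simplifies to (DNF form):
w | ~d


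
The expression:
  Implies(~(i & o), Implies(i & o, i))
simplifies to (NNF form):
True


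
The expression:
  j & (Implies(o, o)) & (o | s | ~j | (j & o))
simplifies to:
j & (o | s)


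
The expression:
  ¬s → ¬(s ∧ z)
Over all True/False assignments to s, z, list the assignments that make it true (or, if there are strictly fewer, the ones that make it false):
is always true.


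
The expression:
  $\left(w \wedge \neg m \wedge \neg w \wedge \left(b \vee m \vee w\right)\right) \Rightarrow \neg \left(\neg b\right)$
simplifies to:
$\text{True}$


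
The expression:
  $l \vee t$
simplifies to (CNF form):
$l \vee t$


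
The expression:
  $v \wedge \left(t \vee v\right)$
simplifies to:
$v$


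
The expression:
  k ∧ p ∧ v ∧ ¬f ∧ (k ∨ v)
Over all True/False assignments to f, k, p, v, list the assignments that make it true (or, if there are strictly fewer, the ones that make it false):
is true only for:
  f=False, k=True, p=True, v=True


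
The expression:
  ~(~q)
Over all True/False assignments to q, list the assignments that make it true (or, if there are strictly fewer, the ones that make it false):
is true only for:
  q=True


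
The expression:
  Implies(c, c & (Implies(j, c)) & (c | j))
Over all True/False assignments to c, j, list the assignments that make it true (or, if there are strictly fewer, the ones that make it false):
is always true.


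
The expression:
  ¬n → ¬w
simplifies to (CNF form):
n ∨ ¬w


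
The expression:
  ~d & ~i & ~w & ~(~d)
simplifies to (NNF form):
False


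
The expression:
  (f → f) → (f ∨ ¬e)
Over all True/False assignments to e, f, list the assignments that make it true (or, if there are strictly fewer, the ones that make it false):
is false only for:
  e=True, f=False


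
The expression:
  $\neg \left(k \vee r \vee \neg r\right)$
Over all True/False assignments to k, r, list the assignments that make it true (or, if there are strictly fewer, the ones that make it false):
is never true.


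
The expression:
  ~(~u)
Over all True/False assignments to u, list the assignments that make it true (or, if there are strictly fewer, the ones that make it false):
is true only for:
  u=True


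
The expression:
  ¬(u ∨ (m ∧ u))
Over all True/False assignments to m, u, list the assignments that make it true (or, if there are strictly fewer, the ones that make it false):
is true only for:
  m=False, u=False;
  m=True, u=False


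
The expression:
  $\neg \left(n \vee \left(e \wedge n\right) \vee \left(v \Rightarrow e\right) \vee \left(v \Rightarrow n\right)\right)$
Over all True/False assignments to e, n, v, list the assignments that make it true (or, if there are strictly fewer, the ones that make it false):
is true only for:
  e=False, n=False, v=True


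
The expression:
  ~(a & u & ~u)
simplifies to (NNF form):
True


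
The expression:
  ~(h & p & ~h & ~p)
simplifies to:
True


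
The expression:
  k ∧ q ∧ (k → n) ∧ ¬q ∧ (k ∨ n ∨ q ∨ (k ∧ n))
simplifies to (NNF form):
False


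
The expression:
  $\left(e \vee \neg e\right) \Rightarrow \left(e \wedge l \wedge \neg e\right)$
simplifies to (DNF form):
$\text{False}$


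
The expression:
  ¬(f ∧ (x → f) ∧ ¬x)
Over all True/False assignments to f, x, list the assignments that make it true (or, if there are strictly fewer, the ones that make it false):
is false only for:
  f=True, x=False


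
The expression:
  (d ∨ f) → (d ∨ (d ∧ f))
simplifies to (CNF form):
d ∨ ¬f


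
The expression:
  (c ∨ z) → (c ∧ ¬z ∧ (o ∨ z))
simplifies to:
¬z ∧ (o ∨ ¬c)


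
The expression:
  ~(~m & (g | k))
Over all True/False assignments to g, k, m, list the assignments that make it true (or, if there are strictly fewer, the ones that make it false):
is false only for:
  g=False, k=True, m=False;
  g=True, k=False, m=False;
  g=True, k=True, m=False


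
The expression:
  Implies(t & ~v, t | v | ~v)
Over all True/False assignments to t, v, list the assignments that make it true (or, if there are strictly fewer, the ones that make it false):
is always true.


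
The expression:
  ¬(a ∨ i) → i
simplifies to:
a ∨ i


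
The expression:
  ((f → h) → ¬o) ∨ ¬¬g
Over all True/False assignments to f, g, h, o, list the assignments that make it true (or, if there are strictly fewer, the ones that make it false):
is false only for:
  f=False, g=False, h=False, o=True;
  f=False, g=False, h=True, o=True;
  f=True, g=False, h=True, o=True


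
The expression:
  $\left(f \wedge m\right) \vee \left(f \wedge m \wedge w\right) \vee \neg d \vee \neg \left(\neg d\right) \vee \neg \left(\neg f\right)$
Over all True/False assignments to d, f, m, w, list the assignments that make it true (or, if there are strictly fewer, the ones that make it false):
is always true.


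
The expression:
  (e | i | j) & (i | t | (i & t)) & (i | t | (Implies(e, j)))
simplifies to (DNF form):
i | (e & t) | (j & t)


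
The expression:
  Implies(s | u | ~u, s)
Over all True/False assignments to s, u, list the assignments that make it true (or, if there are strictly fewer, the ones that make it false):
is true only for:
  s=True, u=False;
  s=True, u=True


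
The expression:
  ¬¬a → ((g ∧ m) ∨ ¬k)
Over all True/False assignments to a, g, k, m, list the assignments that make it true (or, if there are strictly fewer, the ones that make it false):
is false only for:
  a=True, g=False, k=True, m=False;
  a=True, g=False, k=True, m=True;
  a=True, g=True, k=True, m=False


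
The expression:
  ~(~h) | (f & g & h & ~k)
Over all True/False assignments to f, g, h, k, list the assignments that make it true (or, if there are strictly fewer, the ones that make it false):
is true only for:
  f=False, g=False, h=True, k=False;
  f=False, g=False, h=True, k=True;
  f=False, g=True, h=True, k=False;
  f=False, g=True, h=True, k=True;
  f=True, g=False, h=True, k=False;
  f=True, g=False, h=True, k=True;
  f=True, g=True, h=True, k=False;
  f=True, g=True, h=True, k=True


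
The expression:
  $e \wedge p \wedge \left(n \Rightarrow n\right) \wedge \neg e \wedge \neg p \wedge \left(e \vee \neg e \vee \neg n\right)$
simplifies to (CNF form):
$\text{False}$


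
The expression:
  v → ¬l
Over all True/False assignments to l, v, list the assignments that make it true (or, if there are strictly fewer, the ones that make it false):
is false only for:
  l=True, v=True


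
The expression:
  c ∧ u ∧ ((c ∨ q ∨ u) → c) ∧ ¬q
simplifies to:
c ∧ u ∧ ¬q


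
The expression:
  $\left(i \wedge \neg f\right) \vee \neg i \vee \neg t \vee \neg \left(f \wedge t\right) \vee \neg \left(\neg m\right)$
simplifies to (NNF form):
$m \vee \neg f \vee \neg i \vee \neg t$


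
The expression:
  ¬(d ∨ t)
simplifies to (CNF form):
¬d ∧ ¬t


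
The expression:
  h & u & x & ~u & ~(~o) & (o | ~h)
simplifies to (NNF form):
False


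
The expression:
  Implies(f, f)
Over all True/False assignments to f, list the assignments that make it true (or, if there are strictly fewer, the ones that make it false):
is always true.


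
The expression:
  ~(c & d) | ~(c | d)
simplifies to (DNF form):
~c | ~d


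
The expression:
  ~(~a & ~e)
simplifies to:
a | e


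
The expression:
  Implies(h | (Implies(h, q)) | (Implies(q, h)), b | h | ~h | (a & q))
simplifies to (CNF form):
True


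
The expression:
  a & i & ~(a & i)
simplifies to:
False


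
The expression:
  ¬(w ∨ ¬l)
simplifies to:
l ∧ ¬w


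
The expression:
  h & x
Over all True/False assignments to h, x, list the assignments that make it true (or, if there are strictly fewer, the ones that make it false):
is true only for:
  h=True, x=True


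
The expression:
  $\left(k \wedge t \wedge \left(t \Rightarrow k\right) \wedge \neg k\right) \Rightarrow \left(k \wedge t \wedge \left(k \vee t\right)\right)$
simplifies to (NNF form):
$\text{True}$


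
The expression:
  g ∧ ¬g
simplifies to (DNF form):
False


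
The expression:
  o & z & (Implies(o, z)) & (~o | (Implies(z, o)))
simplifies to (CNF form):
o & z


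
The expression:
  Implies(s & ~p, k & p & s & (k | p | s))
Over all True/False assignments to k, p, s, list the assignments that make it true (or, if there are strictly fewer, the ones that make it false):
is false only for:
  k=False, p=False, s=True;
  k=True, p=False, s=True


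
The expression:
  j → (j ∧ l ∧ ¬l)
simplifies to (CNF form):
¬j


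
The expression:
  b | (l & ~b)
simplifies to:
b | l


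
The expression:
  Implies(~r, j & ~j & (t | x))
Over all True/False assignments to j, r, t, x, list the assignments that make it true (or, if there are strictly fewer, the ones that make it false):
is true only for:
  j=False, r=True, t=False, x=False;
  j=False, r=True, t=False, x=True;
  j=False, r=True, t=True, x=False;
  j=False, r=True, t=True, x=True;
  j=True, r=True, t=False, x=False;
  j=True, r=True, t=False, x=True;
  j=True, r=True, t=True, x=False;
  j=True, r=True, t=True, x=True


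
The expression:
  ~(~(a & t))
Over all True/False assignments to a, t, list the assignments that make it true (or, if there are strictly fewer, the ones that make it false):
is true only for:
  a=True, t=True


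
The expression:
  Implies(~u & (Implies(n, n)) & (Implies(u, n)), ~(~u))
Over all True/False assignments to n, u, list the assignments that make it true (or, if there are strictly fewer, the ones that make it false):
is true only for:
  n=False, u=True;
  n=True, u=True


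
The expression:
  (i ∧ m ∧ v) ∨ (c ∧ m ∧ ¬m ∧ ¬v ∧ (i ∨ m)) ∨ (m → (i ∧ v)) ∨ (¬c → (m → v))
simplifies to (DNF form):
c ∨ v ∨ ¬m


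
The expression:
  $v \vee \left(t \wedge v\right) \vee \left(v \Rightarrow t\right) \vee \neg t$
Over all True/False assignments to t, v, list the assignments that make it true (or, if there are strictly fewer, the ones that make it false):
is always true.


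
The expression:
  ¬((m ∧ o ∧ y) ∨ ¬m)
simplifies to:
m ∧ (¬o ∨ ¬y)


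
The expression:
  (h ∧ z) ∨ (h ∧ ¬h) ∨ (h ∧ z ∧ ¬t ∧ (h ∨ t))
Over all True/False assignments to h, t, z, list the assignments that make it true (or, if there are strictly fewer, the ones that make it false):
is true only for:
  h=True, t=False, z=True;
  h=True, t=True, z=True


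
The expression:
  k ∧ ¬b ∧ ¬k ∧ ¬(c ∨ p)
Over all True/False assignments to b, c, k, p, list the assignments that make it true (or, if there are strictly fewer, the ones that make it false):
is never true.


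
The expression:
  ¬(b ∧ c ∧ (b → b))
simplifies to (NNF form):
¬b ∨ ¬c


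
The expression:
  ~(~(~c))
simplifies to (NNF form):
~c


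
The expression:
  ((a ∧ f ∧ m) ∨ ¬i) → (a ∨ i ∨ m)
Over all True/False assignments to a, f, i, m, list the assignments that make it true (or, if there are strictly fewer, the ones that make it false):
is false only for:
  a=False, f=False, i=False, m=False;
  a=False, f=True, i=False, m=False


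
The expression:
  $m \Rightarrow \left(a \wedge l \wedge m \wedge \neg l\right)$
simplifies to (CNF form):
$\neg m$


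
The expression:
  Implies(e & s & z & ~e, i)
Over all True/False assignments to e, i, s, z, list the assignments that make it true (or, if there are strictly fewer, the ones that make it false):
is always true.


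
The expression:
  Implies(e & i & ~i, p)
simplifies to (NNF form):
True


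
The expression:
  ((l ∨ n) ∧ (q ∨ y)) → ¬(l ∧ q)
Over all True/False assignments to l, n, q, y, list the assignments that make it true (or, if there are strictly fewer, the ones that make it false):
is false only for:
  l=True, n=False, q=True, y=False;
  l=True, n=False, q=True, y=True;
  l=True, n=True, q=True, y=False;
  l=True, n=True, q=True, y=True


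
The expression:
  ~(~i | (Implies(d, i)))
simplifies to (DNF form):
False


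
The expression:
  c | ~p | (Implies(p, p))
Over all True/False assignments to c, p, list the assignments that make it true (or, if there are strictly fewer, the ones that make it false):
is always true.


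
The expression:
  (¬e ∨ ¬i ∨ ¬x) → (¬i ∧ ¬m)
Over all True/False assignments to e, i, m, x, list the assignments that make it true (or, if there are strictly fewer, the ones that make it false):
is true only for:
  e=False, i=False, m=False, x=False;
  e=False, i=False, m=False, x=True;
  e=True, i=False, m=False, x=False;
  e=True, i=False, m=False, x=True;
  e=True, i=True, m=False, x=True;
  e=True, i=True, m=True, x=True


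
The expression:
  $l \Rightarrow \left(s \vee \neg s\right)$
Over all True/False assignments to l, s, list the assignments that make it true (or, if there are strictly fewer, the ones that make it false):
is always true.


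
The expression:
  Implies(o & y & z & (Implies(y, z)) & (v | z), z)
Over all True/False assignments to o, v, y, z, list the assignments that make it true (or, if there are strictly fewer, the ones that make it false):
is always true.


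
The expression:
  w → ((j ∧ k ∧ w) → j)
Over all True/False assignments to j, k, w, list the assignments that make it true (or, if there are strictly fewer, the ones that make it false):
is always true.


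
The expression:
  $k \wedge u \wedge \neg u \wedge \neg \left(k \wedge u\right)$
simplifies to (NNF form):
$\text{False}$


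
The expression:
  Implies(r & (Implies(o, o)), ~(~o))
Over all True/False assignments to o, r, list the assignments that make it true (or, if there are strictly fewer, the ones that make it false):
is false only for:
  o=False, r=True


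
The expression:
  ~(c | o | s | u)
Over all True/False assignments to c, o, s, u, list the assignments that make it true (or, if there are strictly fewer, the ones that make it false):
is true only for:
  c=False, o=False, s=False, u=False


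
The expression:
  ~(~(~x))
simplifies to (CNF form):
~x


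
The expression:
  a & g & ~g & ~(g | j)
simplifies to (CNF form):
False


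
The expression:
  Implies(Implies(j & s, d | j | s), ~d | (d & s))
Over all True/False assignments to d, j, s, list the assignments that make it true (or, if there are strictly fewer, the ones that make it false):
is false only for:
  d=True, j=False, s=False;
  d=True, j=True, s=False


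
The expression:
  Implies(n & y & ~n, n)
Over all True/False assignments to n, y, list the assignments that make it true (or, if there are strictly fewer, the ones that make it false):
is always true.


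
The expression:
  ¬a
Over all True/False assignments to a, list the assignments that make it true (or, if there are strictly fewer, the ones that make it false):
is true only for:
  a=False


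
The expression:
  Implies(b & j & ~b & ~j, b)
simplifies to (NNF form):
True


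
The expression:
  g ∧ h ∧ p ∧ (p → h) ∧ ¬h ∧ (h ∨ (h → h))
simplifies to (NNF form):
False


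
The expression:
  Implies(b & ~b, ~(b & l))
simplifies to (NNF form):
True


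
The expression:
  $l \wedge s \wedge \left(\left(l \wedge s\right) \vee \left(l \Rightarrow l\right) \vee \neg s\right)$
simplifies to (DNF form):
$l \wedge s$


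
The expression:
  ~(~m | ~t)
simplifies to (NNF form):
m & t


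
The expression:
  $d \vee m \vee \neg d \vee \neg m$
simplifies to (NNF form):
$\text{True}$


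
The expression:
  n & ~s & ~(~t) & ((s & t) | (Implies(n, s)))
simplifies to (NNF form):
False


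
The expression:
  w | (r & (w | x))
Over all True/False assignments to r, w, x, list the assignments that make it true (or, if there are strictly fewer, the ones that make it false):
is false only for:
  r=False, w=False, x=False;
  r=False, w=False, x=True;
  r=True, w=False, x=False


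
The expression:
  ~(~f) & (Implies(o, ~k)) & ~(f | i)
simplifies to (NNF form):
False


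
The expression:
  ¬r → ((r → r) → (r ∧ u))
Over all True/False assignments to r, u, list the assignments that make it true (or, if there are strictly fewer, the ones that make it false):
is true only for:
  r=True, u=False;
  r=True, u=True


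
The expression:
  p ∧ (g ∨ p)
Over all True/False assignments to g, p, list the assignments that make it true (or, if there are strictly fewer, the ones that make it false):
is true only for:
  g=False, p=True;
  g=True, p=True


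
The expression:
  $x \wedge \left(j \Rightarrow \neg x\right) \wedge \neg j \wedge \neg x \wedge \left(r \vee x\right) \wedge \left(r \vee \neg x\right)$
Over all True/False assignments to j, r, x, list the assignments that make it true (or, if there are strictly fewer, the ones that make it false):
is never true.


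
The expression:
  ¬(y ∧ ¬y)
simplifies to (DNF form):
True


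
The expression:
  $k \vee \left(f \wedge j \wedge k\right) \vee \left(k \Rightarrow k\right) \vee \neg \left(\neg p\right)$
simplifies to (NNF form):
$\text{True}$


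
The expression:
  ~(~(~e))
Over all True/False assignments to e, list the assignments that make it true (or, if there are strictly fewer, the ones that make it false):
is true only for:
  e=False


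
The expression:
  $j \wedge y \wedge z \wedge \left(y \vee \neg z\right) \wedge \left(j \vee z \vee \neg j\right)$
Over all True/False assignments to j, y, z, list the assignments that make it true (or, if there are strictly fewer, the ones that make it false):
is true only for:
  j=True, y=True, z=True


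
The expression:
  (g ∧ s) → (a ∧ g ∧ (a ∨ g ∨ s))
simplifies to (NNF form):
a ∨ ¬g ∨ ¬s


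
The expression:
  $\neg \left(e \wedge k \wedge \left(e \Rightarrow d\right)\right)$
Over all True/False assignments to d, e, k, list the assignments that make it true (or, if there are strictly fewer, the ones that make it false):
is false only for:
  d=True, e=True, k=True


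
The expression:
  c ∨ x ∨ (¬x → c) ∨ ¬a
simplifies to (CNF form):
c ∨ x ∨ ¬a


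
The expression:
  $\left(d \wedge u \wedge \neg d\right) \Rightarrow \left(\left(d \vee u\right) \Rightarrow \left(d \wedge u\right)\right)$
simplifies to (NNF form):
$\text{True}$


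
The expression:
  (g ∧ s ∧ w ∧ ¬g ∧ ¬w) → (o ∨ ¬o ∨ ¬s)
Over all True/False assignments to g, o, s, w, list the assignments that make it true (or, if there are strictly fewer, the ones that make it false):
is always true.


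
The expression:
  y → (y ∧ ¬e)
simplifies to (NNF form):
¬e ∨ ¬y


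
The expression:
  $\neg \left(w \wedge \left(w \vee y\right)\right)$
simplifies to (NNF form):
$\neg w$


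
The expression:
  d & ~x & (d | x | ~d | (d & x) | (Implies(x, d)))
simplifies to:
d & ~x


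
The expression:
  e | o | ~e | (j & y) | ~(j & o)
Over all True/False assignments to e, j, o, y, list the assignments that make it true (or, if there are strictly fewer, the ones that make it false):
is always true.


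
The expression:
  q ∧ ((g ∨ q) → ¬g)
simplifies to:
q ∧ ¬g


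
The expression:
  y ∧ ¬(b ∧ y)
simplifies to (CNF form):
y ∧ ¬b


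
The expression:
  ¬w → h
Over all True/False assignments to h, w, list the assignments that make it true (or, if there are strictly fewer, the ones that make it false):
is false only for:
  h=False, w=False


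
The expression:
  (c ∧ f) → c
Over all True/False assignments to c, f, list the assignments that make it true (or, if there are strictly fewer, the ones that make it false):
is always true.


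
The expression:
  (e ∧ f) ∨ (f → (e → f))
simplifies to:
True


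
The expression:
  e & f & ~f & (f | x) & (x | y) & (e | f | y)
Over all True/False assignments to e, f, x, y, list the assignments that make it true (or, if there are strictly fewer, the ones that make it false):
is never true.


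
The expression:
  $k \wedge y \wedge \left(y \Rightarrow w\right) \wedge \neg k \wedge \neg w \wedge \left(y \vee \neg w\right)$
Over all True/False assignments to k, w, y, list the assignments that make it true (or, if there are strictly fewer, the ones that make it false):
is never true.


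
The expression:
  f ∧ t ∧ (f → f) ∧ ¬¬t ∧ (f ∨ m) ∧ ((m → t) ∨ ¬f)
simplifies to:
f ∧ t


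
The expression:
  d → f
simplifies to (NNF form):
f ∨ ¬d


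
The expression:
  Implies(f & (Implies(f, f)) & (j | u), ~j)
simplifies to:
~f | ~j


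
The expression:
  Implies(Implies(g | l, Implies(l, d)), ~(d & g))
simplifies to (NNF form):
~d | ~g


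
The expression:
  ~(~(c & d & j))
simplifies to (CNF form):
c & d & j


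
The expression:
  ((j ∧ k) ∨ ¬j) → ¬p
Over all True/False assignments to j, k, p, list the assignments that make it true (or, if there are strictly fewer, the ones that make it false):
is false only for:
  j=False, k=False, p=True;
  j=False, k=True, p=True;
  j=True, k=True, p=True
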